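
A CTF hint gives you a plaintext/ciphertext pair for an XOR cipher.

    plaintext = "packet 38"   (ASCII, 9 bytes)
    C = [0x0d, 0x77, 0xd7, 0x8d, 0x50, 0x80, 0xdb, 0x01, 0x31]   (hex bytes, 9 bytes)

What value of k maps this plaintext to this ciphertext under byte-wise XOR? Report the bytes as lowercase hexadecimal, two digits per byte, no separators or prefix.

Since C = plaintext ⊕ k, XORing both sides with plaintext gives k = plaintext ⊕ C.
70 ^ 0d = 7d
61 ^ 77 = 16
63 ^ d7 = b4
6b ^ 8d = e6
65 ^ 50 = 35
74 ^ 80 = f4
20 ^ db = fb
33 ^ 01 = 32
38 ^ 31 = 09

7d16b4e635f4fb3209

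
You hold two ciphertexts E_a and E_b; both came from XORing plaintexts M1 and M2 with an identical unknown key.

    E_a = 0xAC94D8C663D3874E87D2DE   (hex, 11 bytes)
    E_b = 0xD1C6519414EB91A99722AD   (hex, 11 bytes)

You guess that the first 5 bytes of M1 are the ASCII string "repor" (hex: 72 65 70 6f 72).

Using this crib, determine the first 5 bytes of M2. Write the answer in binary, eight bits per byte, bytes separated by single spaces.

00001111 00110111 11111001 00111101 00000101

First, E_a ⊕ E_b = (M1 ⊕ K) ⊕ (M2 ⊕ K) = M1 ⊕ M2, so the key drops out. Then M2 = (M1 ⊕ M2) ⊕ M1 over the first 5 bytes.
byte 0: (ac ⊕ d1) ⊕ 72 = 7d ⊕ 72 = 0f
byte 1: (94 ⊕ c6) ⊕ 65 = 52 ⊕ 65 = 37
byte 2: (d8 ⊕ 51) ⊕ 70 = 89 ⊕ 70 = f9
byte 3: (c6 ⊕ 94) ⊕ 6f = 52 ⊕ 6f = 3d
byte 4: (63 ⊕ 14) ⊕ 72 = 77 ⊕ 72 = 05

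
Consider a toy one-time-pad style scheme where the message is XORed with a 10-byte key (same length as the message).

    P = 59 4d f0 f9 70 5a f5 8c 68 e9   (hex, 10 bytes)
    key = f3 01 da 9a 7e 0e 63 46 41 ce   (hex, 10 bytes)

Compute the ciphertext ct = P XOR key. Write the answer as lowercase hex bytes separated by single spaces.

byte 0: 59 ^ f3 = aa
byte 1: 4d ^ 01 = 4c
byte 2: f0 ^ da = 2a
byte 3: f9 ^ 9a = 63
byte 4: 70 ^ 7e = 0e
byte 5: 5a ^ 0e = 54
byte 6: f5 ^ 63 = 96
byte 7: 8c ^ 46 = ca
byte 8: 68 ^ 41 = 29
byte 9: e9 ^ ce = 27

aa 4c 2a 63 0e 54 96 ca 29 27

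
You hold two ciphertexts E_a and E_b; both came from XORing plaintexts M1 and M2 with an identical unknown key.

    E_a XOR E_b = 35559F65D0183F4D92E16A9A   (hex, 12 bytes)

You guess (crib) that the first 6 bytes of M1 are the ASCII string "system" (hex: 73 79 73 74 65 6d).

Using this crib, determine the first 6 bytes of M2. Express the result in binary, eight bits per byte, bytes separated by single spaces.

01000110 00101100 11101100 00010001 10110101 01110101

Since E_a ⊕ E_b = M1 ⊕ M2, XORing with the guessed M1 bytes yields the corresponding M2 bytes: M2 = (E_a ⊕ E_b) ⊕ M1.
35 xor 73 = 46
55 xor 79 = 2c
9f xor 73 = ec
65 xor 74 = 11
d0 xor 65 = b5
18 xor 6d = 75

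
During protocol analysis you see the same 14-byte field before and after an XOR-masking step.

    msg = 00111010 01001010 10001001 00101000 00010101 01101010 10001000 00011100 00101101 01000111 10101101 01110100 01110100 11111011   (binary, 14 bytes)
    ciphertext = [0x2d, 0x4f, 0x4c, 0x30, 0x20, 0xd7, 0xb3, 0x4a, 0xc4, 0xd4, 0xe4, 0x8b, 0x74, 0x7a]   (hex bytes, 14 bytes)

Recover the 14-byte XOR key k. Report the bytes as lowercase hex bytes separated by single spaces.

17 05 c5 18 35 bd 3b 56 e9 93 49 ff 00 81

Since ciphertext = msg ⊕ k, XORing both sides with msg gives k = msg ⊕ ciphertext.
3a xor 2d = 17
4a xor 4f = 05
89 xor 4c = c5
28 xor 30 = 18
15 xor 20 = 35
6a xor d7 = bd
88 xor b3 = 3b
1c xor 4a = 56
2d xor c4 = e9
47 xor d4 = 93
ad xor e4 = 49
74 xor 8b = ff
74 xor 74 = 00
fb xor 7a = 81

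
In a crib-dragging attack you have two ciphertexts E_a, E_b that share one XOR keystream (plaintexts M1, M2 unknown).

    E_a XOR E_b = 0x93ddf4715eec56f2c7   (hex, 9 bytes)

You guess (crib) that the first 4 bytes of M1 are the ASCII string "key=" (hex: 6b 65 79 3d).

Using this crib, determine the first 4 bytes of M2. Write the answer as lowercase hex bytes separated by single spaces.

f8 b8 8d 4c

Since E_a ⊕ E_b = M1 ⊕ M2, XORing with the guessed M1 bytes yields the corresponding M2 bytes: M2 = (E_a ⊕ E_b) ⊕ M1.
byte 0: 93 ⊕ 6b = f8
byte 1: dd ⊕ 65 = b8
byte 2: f4 ⊕ 79 = 8d
byte 3: 71 ⊕ 3d = 4c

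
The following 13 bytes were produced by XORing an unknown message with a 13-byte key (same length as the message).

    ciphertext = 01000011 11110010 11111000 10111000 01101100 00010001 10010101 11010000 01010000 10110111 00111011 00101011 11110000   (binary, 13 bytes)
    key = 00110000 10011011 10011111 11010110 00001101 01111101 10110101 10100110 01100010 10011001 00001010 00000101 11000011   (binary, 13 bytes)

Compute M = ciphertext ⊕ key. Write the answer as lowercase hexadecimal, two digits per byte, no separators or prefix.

01000011 ^ 00110000 = 01110011
11110010 ^ 10011011 = 01101001
11111000 ^ 10011111 = 01100111
10111000 ^ 11010110 = 01101110
01101100 ^ 00001101 = 01100001
00010001 ^ 01111101 = 01101100
10010101 ^ 10110101 = 00100000
11010000 ^ 10100110 = 01110110
01010000 ^ 01100010 = 00110010
10110111 ^ 10011001 = 00101110
00111011 ^ 00001010 = 00110001
00101011 ^ 00000101 = 00101110
11110000 ^ 11000011 = 00110011

7369676e616c2076322e312e33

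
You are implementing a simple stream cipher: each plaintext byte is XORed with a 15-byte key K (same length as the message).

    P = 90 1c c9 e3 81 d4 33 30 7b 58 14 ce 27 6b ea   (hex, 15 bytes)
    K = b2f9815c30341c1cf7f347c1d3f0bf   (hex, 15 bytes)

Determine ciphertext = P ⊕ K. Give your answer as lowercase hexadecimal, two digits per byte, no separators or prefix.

10010000 XOR 10110010 = 00100010
00011100 XOR 11111001 = 11100101
11001001 XOR 10000001 = 01001000
11100011 XOR 01011100 = 10111111
10000001 XOR 00110000 = 10110001
11010100 XOR 00110100 = 11100000
00110011 XOR 00011100 = 00101111
00110000 XOR 00011100 = 00101100
01111011 XOR 11110111 = 10001100
01011000 XOR 11110011 = 10101011
00010100 XOR 01000111 = 01010011
11001110 XOR 11000001 = 00001111
00100111 XOR 11010011 = 11110100
01101011 XOR 11110000 = 10011011
11101010 XOR 10111111 = 01010101

22e548bfb1e02f2c8cab530ff49b55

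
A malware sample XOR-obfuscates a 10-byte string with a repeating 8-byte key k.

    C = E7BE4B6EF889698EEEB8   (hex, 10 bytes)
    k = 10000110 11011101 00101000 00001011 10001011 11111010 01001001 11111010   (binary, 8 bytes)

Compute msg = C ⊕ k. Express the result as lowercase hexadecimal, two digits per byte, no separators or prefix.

The 8-byte key repeats, so the effective keystream is 86 dd 28 0b 8b fa 49 fa 86 dd.
byte 0: e7 XOR 86 = 61
byte 1: be XOR dd = 63
byte 2: 4b XOR 28 = 63
byte 3: 6e XOR 0b = 65
byte 4: f8 XOR 8b = 73
byte 5: 89 XOR fa = 73
byte 6: 69 XOR 49 = 20
byte 7: 8e XOR fa = 74
byte 8: ee XOR 86 = 68
byte 9: b8 XOR dd = 65

61636365737320746865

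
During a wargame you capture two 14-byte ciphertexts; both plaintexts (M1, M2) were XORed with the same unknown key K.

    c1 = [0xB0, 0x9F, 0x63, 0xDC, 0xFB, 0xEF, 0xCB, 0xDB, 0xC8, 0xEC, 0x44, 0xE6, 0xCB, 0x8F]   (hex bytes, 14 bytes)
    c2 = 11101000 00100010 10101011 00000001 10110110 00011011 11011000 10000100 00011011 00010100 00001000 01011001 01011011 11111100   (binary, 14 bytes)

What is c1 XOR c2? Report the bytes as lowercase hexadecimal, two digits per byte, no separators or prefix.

58bdc8dd4df4135fd3f84cbf9073

c1 ⊕ c2 = (M1 ⊕ K) ⊕ (M2 ⊕ K) = M1 ⊕ M2 — the shared key cancels under XOR.
byte 0: 176 xor 232 =  88
byte 1: 159 xor  34 = 189
byte 2:  99 xor 171 = 200
byte 3: 220 xor   1 = 221
byte 4: 251 xor 182 =  77
byte 5: 239 xor  27 = 244
byte 6: 203 xor 216 =  19
byte 7: 219 xor 132 =  95
byte 8: 200 xor  27 = 211
byte 9: 236 xor  20 = 248
byte 10:  68 xor   8 =  76
byte 11: 230 xor  89 = 191
byte 12: 203 xor  91 = 144
byte 13: 143 xor 252 = 115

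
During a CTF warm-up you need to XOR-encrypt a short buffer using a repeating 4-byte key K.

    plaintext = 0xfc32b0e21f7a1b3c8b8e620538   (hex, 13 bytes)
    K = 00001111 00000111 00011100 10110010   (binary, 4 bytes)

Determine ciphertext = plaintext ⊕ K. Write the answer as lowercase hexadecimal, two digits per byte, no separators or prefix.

The 4-byte key repeats, so the effective keystream is 0f 07 1c b2 0f 07 1c b2 0f 07 1c b2 0f.
byte 0: 252 XOR  15 = 243
byte 1:  50 XOR   7 =  53
byte 2: 176 XOR  28 = 172
byte 3: 226 XOR 178 =  80
byte 4:  31 XOR  15 =  16
byte 5: 122 XOR   7 = 125
byte 6:  27 XOR  28 =   7
byte 7:  60 XOR 178 = 142
byte 8: 139 XOR  15 = 132
byte 9: 142 XOR   7 = 137
byte 10:  98 XOR  28 = 126
byte 11:   5 XOR 178 = 183
byte 12:  56 XOR  15 =  55

f335ac50107d078e84897eb737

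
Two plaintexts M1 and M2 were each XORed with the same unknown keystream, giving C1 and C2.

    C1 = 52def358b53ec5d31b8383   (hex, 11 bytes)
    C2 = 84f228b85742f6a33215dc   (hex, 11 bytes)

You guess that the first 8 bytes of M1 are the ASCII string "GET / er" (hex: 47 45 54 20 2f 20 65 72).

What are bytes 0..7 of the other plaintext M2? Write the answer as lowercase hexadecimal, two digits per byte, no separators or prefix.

91698fc0cd5c5602

First, C1 ⊕ C2 = (M1 ⊕ K) ⊕ (M2 ⊕ K) = M1 ⊕ M2, so the key drops out. Then M2 = (M1 ⊕ M2) ⊕ M1 over the first 8 bytes.
byte 0: (52 ^ 84) ^ 47 = d6 ^ 47 = 91
byte 1: (de ^ f2) ^ 45 = 2c ^ 45 = 69
byte 2: (f3 ^ 28) ^ 54 = db ^ 54 = 8f
byte 3: (58 ^ b8) ^ 20 = e0 ^ 20 = c0
byte 4: (b5 ^ 57) ^ 2f = e2 ^ 2f = cd
byte 5: (3e ^ 42) ^ 20 = 7c ^ 20 = 5c
byte 6: (c5 ^ f6) ^ 65 = 33 ^ 65 = 56
byte 7: (d3 ^ a3) ^ 72 = 70 ^ 72 = 02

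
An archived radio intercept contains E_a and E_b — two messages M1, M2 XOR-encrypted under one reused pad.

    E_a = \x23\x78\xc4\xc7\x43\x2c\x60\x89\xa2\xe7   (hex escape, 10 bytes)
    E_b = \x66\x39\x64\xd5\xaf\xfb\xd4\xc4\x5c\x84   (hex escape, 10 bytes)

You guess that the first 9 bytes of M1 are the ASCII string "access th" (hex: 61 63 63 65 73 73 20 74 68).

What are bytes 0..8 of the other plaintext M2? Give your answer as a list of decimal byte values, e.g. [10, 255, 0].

First, E_a ⊕ E_b = (M1 ⊕ K) ⊕ (M2 ⊕ K) = M1 ⊕ M2, so the key drops out. Then M2 = (M1 ⊕ M2) ⊕ M1 over the first 9 bytes.
byte 0: (23 XOR 66) XOR 61 = 45 XOR 61 = 24
byte 1: (78 XOR 39) XOR 63 = 41 XOR 63 = 22
byte 2: (c4 XOR 64) XOR 63 = a0 XOR 63 = c3
byte 3: (c7 XOR d5) XOR 65 = 12 XOR 65 = 77
byte 4: (43 XOR af) XOR 73 = ec XOR 73 = 9f
byte 5: (2c XOR fb) XOR 73 = d7 XOR 73 = a4
byte 6: (60 XOR d4) XOR 20 = b4 XOR 20 = 94
byte 7: (89 XOR c4) XOR 74 = 4d XOR 74 = 39
byte 8: (a2 XOR 5c) XOR 68 = fe XOR 68 = 96

[36, 34, 195, 119, 159, 164, 148, 57, 150]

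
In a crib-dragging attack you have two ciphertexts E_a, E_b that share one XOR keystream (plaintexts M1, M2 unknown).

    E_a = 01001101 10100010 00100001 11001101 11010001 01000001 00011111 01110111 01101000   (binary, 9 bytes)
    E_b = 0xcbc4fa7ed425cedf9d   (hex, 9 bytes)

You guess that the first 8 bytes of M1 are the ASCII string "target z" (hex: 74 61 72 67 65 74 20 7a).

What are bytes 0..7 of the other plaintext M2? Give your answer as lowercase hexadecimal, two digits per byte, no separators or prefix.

f207a9d46010f1d2

First, E_a ⊕ E_b = (M1 ⊕ K) ⊕ (M2 ⊕ K) = M1 ⊕ M2, so the key drops out. Then M2 = (M1 ⊕ M2) ⊕ M1 over the first 8 bytes.
byte 0: (4d XOR cb) XOR 74 = 86 XOR 74 = f2
byte 1: (a2 XOR c4) XOR 61 = 66 XOR 61 = 07
byte 2: (21 XOR fa) XOR 72 = db XOR 72 = a9
byte 3: (cd XOR 7e) XOR 67 = b3 XOR 67 = d4
byte 4: (d1 XOR d4) XOR 65 = 05 XOR 65 = 60
byte 5: (41 XOR 25) XOR 74 = 64 XOR 74 = 10
byte 6: (1f XOR ce) XOR 20 = d1 XOR 20 = f1
byte 7: (77 XOR df) XOR 7a = a8 XOR 7a = d2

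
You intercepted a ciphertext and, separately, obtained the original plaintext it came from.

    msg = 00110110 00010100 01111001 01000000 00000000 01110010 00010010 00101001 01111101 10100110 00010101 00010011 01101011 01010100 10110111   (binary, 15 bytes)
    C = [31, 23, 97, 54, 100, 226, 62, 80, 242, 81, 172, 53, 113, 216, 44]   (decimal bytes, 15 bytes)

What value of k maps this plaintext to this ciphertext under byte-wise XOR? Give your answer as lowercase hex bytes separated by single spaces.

Since C = msg ⊕ k, XORing both sides with msg gives k = msg ⊕ C.
00110110 xor 00011111 = 00101001
00010100 xor 00010111 = 00000011
01111001 xor 01100001 = 00011000
01000000 xor 00110110 = 01110110
00000000 xor 01100100 = 01100100
01110010 xor 11100010 = 10010000
00010010 xor 00111110 = 00101100
00101001 xor 01010000 = 01111001
01111101 xor 11110010 = 10001111
10100110 xor 01010001 = 11110111
00010101 xor 10101100 = 10111001
00010011 xor 00110101 = 00100110
01101011 xor 01110001 = 00011010
01010100 xor 11011000 = 10001100
10110111 xor 00101100 = 10011011

29 03 18 76 64 90 2c 79 8f f7 b9 26 1a 8c 9b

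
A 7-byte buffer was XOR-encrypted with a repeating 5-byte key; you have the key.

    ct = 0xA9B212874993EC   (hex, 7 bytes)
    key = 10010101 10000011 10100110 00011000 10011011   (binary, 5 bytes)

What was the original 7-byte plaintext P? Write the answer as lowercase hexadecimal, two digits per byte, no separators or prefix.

The 5-byte key repeats, so the effective keystream is 95 83 a6 18 9b 95 83.
byte 0: a9 XOR 95 = 3c
byte 1: b2 XOR 83 = 31
byte 2: 12 XOR a6 = b4
byte 3: 87 XOR 18 = 9f
byte 4: 49 XOR 9b = d2
byte 5: 93 XOR 95 = 06
byte 6: ec XOR 83 = 6f

3c31b49fd2066f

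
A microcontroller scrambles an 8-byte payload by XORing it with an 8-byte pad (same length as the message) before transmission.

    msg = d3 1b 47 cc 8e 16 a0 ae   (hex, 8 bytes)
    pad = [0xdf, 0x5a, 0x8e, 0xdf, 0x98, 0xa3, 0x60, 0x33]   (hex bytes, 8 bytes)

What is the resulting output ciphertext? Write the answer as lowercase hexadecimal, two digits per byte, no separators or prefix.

byte 0: 211 ⊕ 223 =  12
byte 1:  27 ⊕  90 =  65
byte 2:  71 ⊕ 142 = 201
byte 3: 204 ⊕ 223 =  19
byte 4: 142 ⊕ 152 =  22
byte 5:  22 ⊕ 163 = 181
byte 6: 160 ⊕  96 = 192
byte 7: 174 ⊕  51 = 157

0c41c91316b5c09d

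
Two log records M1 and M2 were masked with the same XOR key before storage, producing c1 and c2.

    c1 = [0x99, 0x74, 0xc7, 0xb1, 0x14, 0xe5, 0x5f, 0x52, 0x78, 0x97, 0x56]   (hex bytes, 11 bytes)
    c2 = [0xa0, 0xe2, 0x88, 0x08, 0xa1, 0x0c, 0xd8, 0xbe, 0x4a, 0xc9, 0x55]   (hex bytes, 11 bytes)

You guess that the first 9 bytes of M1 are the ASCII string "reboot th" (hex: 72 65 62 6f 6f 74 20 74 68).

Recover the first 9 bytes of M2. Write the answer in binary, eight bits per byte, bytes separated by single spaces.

First, c1 ⊕ c2 = (M1 ⊕ K) ⊕ (M2 ⊕ K) = M1 ⊕ M2, so the key drops out. Then M2 = (M1 ⊕ M2) ⊕ M1 over the first 9 bytes.
byte 0: (99 XOR a0) XOR 72 = 39 XOR 72 = 4b
byte 1: (74 XOR e2) XOR 65 = 96 XOR 65 = f3
byte 2: (c7 XOR 88) XOR 62 = 4f XOR 62 = 2d
byte 3: (b1 XOR 08) XOR 6f = b9 XOR 6f = d6
byte 4: (14 XOR a1) XOR 6f = b5 XOR 6f = da
byte 5: (e5 XOR 0c) XOR 74 = e9 XOR 74 = 9d
byte 6: (5f XOR d8) XOR 20 = 87 XOR 20 = a7
byte 7: (52 XOR be) XOR 74 = ec XOR 74 = 98
byte 8: (78 XOR 4a) XOR 68 = 32 XOR 68 = 5a

01001011 11110011 00101101 11010110 11011010 10011101 10100111 10011000 01011010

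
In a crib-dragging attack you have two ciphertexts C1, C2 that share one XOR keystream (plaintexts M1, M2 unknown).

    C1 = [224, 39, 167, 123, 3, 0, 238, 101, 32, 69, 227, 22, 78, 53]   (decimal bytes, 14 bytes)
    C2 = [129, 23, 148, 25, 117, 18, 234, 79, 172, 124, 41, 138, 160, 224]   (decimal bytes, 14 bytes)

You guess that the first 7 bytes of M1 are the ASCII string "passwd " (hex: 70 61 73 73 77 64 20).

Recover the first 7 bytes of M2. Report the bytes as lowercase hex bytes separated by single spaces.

11 51 40 11 01 76 24

First, C1 ⊕ C2 = (M1 ⊕ K) ⊕ (M2 ⊕ K) = M1 ⊕ M2, so the key drops out. Then M2 = (M1 ⊕ M2) ⊕ M1 over the first 7 bytes.
byte 0: (e0 xor 81) xor 70 = 61 xor 70 = 11
byte 1: (27 xor 17) xor 61 = 30 xor 61 = 51
byte 2: (a7 xor 94) xor 73 = 33 xor 73 = 40
byte 3: (7b xor 19) xor 73 = 62 xor 73 = 11
byte 4: (03 xor 75) xor 77 = 76 xor 77 = 01
byte 5: (00 xor 12) xor 64 = 12 xor 64 = 76
byte 6: (ee xor ea) xor 20 = 04 xor 20 = 24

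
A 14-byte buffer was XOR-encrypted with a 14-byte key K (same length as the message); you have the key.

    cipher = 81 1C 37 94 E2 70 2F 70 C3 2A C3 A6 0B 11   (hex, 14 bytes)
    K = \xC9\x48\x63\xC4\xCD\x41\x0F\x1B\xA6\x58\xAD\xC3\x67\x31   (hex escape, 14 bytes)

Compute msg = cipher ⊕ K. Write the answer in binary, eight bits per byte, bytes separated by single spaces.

01001000 01010100 01010100 01010000 00101111 00110001 00100000 01101011 01100101 01110010 01101110 01100101 01101100 00100000

XOR is its own inverse, so applying the key byte-wise gives the result directly.
byte 0: 81 xor c9 = 48
byte 1: 1c xor 48 = 54
byte 2: 37 xor 63 = 54
byte 3: 94 xor c4 = 50
byte 4: e2 xor cd = 2f
byte 5: 70 xor 41 = 31
byte 6: 2f xor 0f = 20
byte 7: 70 xor 1b = 6b
byte 8: c3 xor a6 = 65
byte 9: 2a xor 58 = 72
byte 10: c3 xor ad = 6e
byte 11: a6 xor c3 = 65
byte 12: 0b xor 67 = 6c
byte 13: 11 xor 31 = 20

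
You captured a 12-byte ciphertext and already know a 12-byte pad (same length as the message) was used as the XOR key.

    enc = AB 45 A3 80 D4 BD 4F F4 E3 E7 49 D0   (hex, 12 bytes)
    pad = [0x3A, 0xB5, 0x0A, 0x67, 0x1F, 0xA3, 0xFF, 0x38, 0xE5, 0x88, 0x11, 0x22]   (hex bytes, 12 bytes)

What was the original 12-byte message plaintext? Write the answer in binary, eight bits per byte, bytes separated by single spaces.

10010001 11110000 10101001 11100111 11001011 00011110 10110000 11001100 00000110 01101111 01011000 11110010

byte 0: 171 XOR  58 = 145
byte 1:  69 XOR 181 = 240
byte 2: 163 XOR  10 = 169
byte 3: 128 XOR 103 = 231
byte 4: 212 XOR  31 = 203
byte 5: 189 XOR 163 =  30
byte 6:  79 XOR 255 = 176
byte 7: 244 XOR  56 = 204
byte 8: 227 XOR 229 =   6
byte 9: 231 XOR 136 = 111
byte 10:  73 XOR  17 =  88
byte 11: 208 XOR  34 = 242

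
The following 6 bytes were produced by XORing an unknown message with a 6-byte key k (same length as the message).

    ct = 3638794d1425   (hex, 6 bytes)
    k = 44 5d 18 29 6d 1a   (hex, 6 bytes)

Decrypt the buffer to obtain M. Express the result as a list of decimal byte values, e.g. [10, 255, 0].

00110110 ^ 01000100 = 01110010
00111000 ^ 01011101 = 01100101
01111001 ^ 00011000 = 01100001
01001101 ^ 00101001 = 01100100
00010100 ^ 01101101 = 01111001
00100101 ^ 00011010 = 00111111

[114, 101, 97, 100, 121, 63]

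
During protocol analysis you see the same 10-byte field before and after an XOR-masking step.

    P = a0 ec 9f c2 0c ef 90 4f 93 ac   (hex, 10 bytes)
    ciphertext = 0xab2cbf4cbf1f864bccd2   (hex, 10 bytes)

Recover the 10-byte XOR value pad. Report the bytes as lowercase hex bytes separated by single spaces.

0b c0 20 8e b3 f0 16 04 5f 7e

Since ciphertext = P ⊕ pad, XORing both sides with P gives pad = P ⊕ ciphertext.
byte 0: a0 ⊕ ab = 0b
byte 1: ec ⊕ 2c = c0
byte 2: 9f ⊕ bf = 20
byte 3: c2 ⊕ 4c = 8e
byte 4: 0c ⊕ bf = b3
byte 5: ef ⊕ 1f = f0
byte 6: 90 ⊕ 86 = 16
byte 7: 4f ⊕ 4b = 04
byte 8: 93 ⊕ cc = 5f
byte 9: ac ⊕ d2 = 7e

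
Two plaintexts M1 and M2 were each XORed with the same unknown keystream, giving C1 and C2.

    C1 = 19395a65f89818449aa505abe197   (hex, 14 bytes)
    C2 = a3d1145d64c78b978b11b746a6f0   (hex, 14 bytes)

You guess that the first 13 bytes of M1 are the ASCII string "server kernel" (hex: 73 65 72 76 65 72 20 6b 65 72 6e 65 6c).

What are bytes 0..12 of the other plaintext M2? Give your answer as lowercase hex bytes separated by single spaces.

First, C1 ⊕ C2 = (M1 ⊕ K) ⊕ (M2 ⊕ K) = M1 ⊕ M2, so the key drops out. Then M2 = (M1 ⊕ M2) ⊕ M1 over the first 13 bytes.
byte 0: (19 XOR a3) XOR 73 = ba XOR 73 = c9
byte 1: (39 XOR d1) XOR 65 = e8 XOR 65 = 8d
byte 2: (5a XOR 14) XOR 72 = 4e XOR 72 = 3c
byte 3: (65 XOR 5d) XOR 76 = 38 XOR 76 = 4e
byte 4: (f8 XOR 64) XOR 65 = 9c XOR 65 = f9
byte 5: (98 XOR c7) XOR 72 = 5f XOR 72 = 2d
byte 6: (18 XOR 8b) XOR 20 = 93 XOR 20 = b3
byte 7: (44 XOR 97) XOR 6b = d3 XOR 6b = b8
byte 8: (9a XOR 8b) XOR 65 = 11 XOR 65 = 74
byte 9: (a5 XOR 11) XOR 72 = b4 XOR 72 = c6
byte 10: (05 XOR b7) XOR 6e = b2 XOR 6e = dc
byte 11: (ab XOR 46) XOR 65 = ed XOR 65 = 88
byte 12: (e1 XOR a6) XOR 6c = 47 XOR 6c = 2b

c9 8d 3c 4e f9 2d b3 b8 74 c6 dc 88 2b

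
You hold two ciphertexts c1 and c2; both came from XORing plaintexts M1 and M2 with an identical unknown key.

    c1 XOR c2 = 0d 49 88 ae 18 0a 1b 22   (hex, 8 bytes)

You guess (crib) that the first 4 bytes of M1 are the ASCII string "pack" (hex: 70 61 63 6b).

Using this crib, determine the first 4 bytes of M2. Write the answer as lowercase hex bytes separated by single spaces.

7d 28 eb c5

Since c1 ⊕ c2 = M1 ⊕ M2, XORing with the guessed M1 bytes yields the corresponding M2 bytes: M2 = (c1 ⊕ c2) ⊕ M1.
byte 0:  13 ⊕ 112 = 125
byte 1:  73 ⊕  97 =  40
byte 2: 136 ⊕  99 = 235
byte 3: 174 ⊕ 107 = 197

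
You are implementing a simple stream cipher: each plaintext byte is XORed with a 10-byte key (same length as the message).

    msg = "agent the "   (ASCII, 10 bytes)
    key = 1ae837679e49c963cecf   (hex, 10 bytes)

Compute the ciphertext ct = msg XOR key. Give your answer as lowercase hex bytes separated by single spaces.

7b 8f 52 09 ea 69 bd 0b ab ef

XOR is its own inverse, so applying the key byte-wise gives the result directly.
61 XOR 1a = 7b
67 XOR e8 = 8f
65 XOR 37 = 52
6e XOR 67 = 09
74 XOR 9e = ea
20 XOR 49 = 69
74 XOR c9 = bd
68 XOR 63 = 0b
65 XOR ce = ab
20 XOR cf = ef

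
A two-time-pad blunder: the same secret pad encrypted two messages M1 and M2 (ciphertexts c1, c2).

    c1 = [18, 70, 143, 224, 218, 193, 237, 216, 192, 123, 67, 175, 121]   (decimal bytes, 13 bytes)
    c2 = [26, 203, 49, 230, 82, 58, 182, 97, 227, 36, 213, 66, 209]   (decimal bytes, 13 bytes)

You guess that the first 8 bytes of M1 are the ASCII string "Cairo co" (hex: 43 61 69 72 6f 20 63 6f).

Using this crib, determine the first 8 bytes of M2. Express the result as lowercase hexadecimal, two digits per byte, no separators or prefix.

First, c1 ⊕ c2 = (M1 ⊕ K) ⊕ (M2 ⊕ K) = M1 ⊕ M2, so the key drops out. Then M2 = (M1 ⊕ M2) ⊕ M1 over the first 8 bytes.
byte 0: (12 xor 1a) xor 43 = 08 xor 43 = 4b
byte 1: (46 xor cb) xor 61 = 8d xor 61 = ec
byte 2: (8f xor 31) xor 69 = be xor 69 = d7
byte 3: (e0 xor e6) xor 72 = 06 xor 72 = 74
byte 4: (da xor 52) xor 6f = 88 xor 6f = e7
byte 5: (c1 xor 3a) xor 20 = fb xor 20 = db
byte 6: (ed xor b6) xor 63 = 5b xor 63 = 38
byte 7: (d8 xor 61) xor 6f = b9 xor 6f = d6

4becd774e7db38d6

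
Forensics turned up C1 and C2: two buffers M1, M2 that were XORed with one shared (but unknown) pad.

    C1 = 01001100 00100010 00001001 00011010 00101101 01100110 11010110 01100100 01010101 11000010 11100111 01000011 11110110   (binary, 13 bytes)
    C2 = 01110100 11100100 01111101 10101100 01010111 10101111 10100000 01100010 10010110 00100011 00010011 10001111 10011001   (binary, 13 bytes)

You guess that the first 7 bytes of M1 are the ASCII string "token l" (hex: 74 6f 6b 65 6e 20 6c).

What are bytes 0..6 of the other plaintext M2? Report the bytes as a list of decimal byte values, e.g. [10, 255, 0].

[76, 169, 31, 211, 20, 233, 26]

First, C1 ⊕ C2 = (M1 ⊕ K) ⊕ (M2 ⊕ K) = M1 ⊕ M2, so the key drops out. Then M2 = (M1 ⊕ M2) ⊕ M1 over the first 7 bytes.
byte 0: (4c xor 74) xor 74 = 38 xor 74 = 4c
byte 1: (22 xor e4) xor 6f = c6 xor 6f = a9
byte 2: (09 xor 7d) xor 6b = 74 xor 6b = 1f
byte 3: (1a xor ac) xor 65 = b6 xor 65 = d3
byte 4: (2d xor 57) xor 6e = 7a xor 6e = 14
byte 5: (66 xor af) xor 20 = c9 xor 20 = e9
byte 6: (d6 xor a0) xor 6c = 76 xor 6c = 1a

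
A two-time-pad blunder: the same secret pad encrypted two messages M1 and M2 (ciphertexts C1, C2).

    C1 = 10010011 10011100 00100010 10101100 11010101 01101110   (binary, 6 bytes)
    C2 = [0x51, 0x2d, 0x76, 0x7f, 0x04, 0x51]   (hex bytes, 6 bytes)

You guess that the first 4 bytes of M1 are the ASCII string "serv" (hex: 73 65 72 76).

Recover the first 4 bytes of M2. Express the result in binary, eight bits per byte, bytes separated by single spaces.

10110001 11010100 00100110 10100101

First, C1 ⊕ C2 = (M1 ⊕ K) ⊕ (M2 ⊕ K) = M1 ⊕ M2, so the key drops out. Then M2 = (M1 ⊕ M2) ⊕ M1 over the first 4 bytes.
byte 0: (93 xor 51) xor 73 = c2 xor 73 = b1
byte 1: (9c xor 2d) xor 65 = b1 xor 65 = d4
byte 2: (22 xor 76) xor 72 = 54 xor 72 = 26
byte 3: (ac xor 7f) xor 76 = d3 xor 76 = a5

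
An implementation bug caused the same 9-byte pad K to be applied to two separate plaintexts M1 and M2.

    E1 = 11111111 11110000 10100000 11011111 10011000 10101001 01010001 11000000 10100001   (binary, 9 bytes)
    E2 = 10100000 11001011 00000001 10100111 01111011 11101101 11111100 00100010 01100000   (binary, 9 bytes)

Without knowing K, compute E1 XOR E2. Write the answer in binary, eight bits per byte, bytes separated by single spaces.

01011111 00111011 10100001 01111000 11100011 01000100 10101101 11100010 11000001

E1 ⊕ E2 = (M1 ⊕ K) ⊕ (M2 ⊕ K) = M1 ⊕ M2 — the shared key cancels under XOR.
byte 0: ff xor a0 = 5f
byte 1: f0 xor cb = 3b
byte 2: a0 xor 01 = a1
byte 3: df xor a7 = 78
byte 4: 98 xor 7b = e3
byte 5: a9 xor ed = 44
byte 6: 51 xor fc = ad
byte 7: c0 xor 22 = e2
byte 8: a1 xor 60 = c1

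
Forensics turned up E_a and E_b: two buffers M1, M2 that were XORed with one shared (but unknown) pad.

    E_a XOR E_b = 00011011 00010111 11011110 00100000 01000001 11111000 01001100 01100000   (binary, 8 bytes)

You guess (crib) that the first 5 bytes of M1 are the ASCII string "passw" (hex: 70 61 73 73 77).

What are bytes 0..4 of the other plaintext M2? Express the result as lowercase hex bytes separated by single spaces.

6b 76 ad 53 36

Since E_a ⊕ E_b = M1 ⊕ M2, XORing with the guessed M1 bytes yields the corresponding M2 bytes: M2 = (E_a ⊕ E_b) ⊕ M1.
 27 ^ 112 = 107
 23 ^  97 = 118
222 ^ 115 = 173
 32 ^ 115 =  83
 65 ^ 119 =  54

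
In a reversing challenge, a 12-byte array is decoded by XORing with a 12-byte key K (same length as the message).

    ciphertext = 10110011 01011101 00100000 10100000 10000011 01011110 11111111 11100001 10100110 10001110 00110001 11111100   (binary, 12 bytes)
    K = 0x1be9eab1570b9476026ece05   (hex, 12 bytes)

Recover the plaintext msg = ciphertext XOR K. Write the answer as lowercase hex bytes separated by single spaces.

a8 b4 ca 11 d4 55 6b 97 a4 e0 ff f9

XOR is its own inverse, so applying the key byte-wise gives the result directly.
10110011 xor 00011011 = 10101000
01011101 xor 11101001 = 10110100
00100000 xor 11101010 = 11001010
10100000 xor 10110001 = 00010001
10000011 xor 01010111 = 11010100
01011110 xor 00001011 = 01010101
11111111 xor 10010100 = 01101011
11100001 xor 01110110 = 10010111
10100110 xor 00000010 = 10100100
10001110 xor 01101110 = 11100000
00110001 xor 11001110 = 11111111
11111100 xor 00000101 = 11111001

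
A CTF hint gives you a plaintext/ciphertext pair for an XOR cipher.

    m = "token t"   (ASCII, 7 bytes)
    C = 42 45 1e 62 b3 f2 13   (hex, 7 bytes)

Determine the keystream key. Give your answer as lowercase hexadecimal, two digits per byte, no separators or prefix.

362a7507ddd267

Since C = m ⊕ key, XORing both sides with m gives key = m ⊕ C.
74 xor 42 = 36
6f xor 45 = 2a
6b xor 1e = 75
65 xor 62 = 07
6e xor b3 = dd
20 xor f2 = d2
74 xor 13 = 67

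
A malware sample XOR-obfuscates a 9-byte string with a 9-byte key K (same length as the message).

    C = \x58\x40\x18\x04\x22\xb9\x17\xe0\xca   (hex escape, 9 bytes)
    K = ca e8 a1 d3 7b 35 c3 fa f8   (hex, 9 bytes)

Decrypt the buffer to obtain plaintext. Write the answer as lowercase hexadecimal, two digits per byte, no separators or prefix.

92a8b9d7598cd41a32

XOR is its own inverse, so applying the key byte-wise gives the result directly.
58 ⊕ ca = 92
40 ⊕ e8 = a8
18 ⊕ a1 = b9
04 ⊕ d3 = d7
22 ⊕ 7b = 59
b9 ⊕ 35 = 8c
17 ⊕ c3 = d4
e0 ⊕ fa = 1a
ca ⊕ f8 = 32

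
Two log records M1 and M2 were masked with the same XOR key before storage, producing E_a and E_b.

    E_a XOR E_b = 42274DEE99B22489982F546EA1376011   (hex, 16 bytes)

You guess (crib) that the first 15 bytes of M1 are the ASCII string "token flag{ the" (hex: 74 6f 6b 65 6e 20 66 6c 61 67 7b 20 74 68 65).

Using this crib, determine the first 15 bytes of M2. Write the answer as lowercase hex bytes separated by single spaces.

Since E_a ⊕ E_b = M1 ⊕ M2, XORing with the guessed M1 bytes yields the corresponding M2 bytes: M2 = (E_a ⊕ E_b) ⊕ M1.
42 ⊕ 74 = 36
27 ⊕ 6f = 48
4d ⊕ 6b = 26
ee ⊕ 65 = 8b
99 ⊕ 6e = f7
b2 ⊕ 20 = 92
24 ⊕ 66 = 42
89 ⊕ 6c = e5
98 ⊕ 61 = f9
2f ⊕ 67 = 48
54 ⊕ 7b = 2f
6e ⊕ 20 = 4e
a1 ⊕ 74 = d5
37 ⊕ 68 = 5f
60 ⊕ 65 = 05

36 48 26 8b f7 92 42 e5 f9 48 2f 4e d5 5f 05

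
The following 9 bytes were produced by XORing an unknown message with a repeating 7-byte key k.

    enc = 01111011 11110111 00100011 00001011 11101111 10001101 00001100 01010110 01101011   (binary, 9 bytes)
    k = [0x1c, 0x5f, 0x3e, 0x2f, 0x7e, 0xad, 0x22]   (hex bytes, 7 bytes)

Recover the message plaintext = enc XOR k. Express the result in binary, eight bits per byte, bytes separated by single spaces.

01100111 10101000 00011101 00100100 10010001 00100000 00101110 01001010 00110100

The 7-byte key repeats, so the effective keystream is 1c 5f 3e 2f 7e ad 22 1c 5f.
byte 0: 01111011 xor 00011100 = 01100111
byte 1: 11110111 xor 01011111 = 10101000
byte 2: 00100011 xor 00111110 = 00011101
byte 3: 00001011 xor 00101111 = 00100100
byte 4: 11101111 xor 01111110 = 10010001
byte 5: 10001101 xor 10101101 = 00100000
byte 6: 00001100 xor 00100010 = 00101110
byte 7: 01010110 xor 00011100 = 01001010
byte 8: 01101011 xor 01011111 = 00110100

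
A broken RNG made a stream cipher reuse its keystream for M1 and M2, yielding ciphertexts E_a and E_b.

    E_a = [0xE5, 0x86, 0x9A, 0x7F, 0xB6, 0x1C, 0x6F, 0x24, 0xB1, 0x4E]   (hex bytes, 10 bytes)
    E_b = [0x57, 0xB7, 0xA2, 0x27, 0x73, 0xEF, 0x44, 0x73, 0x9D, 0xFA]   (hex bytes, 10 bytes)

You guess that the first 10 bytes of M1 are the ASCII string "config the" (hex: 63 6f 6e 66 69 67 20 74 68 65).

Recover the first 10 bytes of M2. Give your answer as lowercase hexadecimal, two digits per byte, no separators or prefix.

First, E_a ⊕ E_b = (M1 ⊕ K) ⊕ (M2 ⊕ K) = M1 ⊕ M2, so the key drops out. Then M2 = (M1 ⊕ M2) ⊕ M1 over the first 10 bytes.
byte 0: (e5 xor 57) xor 63 = b2 xor 63 = d1
byte 1: (86 xor b7) xor 6f = 31 xor 6f = 5e
byte 2: (9a xor a2) xor 6e = 38 xor 6e = 56
byte 3: (7f xor 27) xor 66 = 58 xor 66 = 3e
byte 4: (b6 xor 73) xor 69 = c5 xor 69 = ac
byte 5: (1c xor ef) xor 67 = f3 xor 67 = 94
byte 6: (6f xor 44) xor 20 = 2b xor 20 = 0b
byte 7: (24 xor 73) xor 74 = 57 xor 74 = 23
byte 8: (b1 xor 9d) xor 68 = 2c xor 68 = 44
byte 9: (4e xor fa) xor 65 = b4 xor 65 = d1

d15e563eac940b2344d1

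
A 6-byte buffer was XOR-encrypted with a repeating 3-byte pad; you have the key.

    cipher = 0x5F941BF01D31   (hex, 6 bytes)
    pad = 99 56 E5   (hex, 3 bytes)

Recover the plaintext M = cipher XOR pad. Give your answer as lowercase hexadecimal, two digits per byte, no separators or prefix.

c6c2fe694bd4

The 3-byte key repeats, so the effective keystream is 99 56 e5 99 56 e5.
byte 0:  95 xor 153 = 198
byte 1: 148 xor  86 = 194
byte 2:  27 xor 229 = 254
byte 3: 240 xor 153 = 105
byte 4:  29 xor  86 =  75
byte 5:  49 xor 229 = 212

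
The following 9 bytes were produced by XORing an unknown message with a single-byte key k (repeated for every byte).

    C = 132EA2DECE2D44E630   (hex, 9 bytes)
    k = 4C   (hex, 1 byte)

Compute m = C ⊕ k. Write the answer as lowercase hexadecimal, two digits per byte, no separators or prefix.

The 1-byte key repeats, so the effective keystream is 4c 4c 4c 4c 4c 4c 4c 4c 4c.
byte 0: 13 XOR 4c = 5f
byte 1: 2e XOR 4c = 62
byte 2: a2 XOR 4c = ee
byte 3: de XOR 4c = 92
byte 4: ce XOR 4c = 82
byte 5: 2d XOR 4c = 61
byte 6: 44 XOR 4c = 08
byte 7: e6 XOR 4c = aa
byte 8: 30 XOR 4c = 7c

5f62ee92826108aa7c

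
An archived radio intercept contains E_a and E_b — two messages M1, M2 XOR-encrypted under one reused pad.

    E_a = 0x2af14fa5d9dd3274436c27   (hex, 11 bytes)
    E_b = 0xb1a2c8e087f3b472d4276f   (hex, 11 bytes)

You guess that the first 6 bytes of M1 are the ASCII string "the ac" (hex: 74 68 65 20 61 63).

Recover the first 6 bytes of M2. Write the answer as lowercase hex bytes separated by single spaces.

First, E_a ⊕ E_b = (M1 ⊕ K) ⊕ (M2 ⊕ K) = M1 ⊕ M2, so the key drops out. Then M2 = (M1 ⊕ M2) ⊕ M1 over the first 6 bytes.
byte 0: (2a ⊕ b1) ⊕ 74 = 9b ⊕ 74 = ef
byte 1: (f1 ⊕ a2) ⊕ 68 = 53 ⊕ 68 = 3b
byte 2: (4f ⊕ c8) ⊕ 65 = 87 ⊕ 65 = e2
byte 3: (a5 ⊕ e0) ⊕ 20 = 45 ⊕ 20 = 65
byte 4: (d9 ⊕ 87) ⊕ 61 = 5e ⊕ 61 = 3f
byte 5: (dd ⊕ f3) ⊕ 63 = 2e ⊕ 63 = 4d

ef 3b e2 65 3f 4d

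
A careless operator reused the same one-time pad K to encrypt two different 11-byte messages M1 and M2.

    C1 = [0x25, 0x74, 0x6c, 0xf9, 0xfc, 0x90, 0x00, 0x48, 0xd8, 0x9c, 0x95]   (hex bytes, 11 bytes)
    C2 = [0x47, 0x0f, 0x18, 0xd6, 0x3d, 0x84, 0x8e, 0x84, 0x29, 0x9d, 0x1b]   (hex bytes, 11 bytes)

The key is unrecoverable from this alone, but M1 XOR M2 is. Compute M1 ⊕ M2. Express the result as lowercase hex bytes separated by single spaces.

C1 ⊕ C2 = (M1 ⊕ K) ⊕ (M2 ⊕ K) = M1 ⊕ M2 — the shared key cancels under XOR.
byte 0: 25 xor 47 = 62
byte 1: 74 xor 0f = 7b
byte 2: 6c xor 18 = 74
byte 3: f9 xor d6 = 2f
byte 4: fc xor 3d = c1
byte 5: 90 xor 84 = 14
byte 6: 00 xor 8e = 8e
byte 7: 48 xor 84 = cc
byte 8: d8 xor 29 = f1
byte 9: 9c xor 9d = 01
byte 10: 95 xor 1b = 8e

62 7b 74 2f c1 14 8e cc f1 01 8e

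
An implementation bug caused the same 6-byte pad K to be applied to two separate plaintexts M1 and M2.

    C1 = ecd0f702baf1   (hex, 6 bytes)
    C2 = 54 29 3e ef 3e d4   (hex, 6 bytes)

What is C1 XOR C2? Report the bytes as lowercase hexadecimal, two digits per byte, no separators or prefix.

C1 ⊕ C2 = (M1 ⊕ K) ⊕ (M2 ⊕ K) = M1 ⊕ M2 — the shared key cancels under XOR.
236 ^  84 = 184
208 ^  41 = 249
247 ^  62 = 201
  2 ^ 239 = 237
186 ^  62 = 132
241 ^ 212 =  37

b8f9c9ed8425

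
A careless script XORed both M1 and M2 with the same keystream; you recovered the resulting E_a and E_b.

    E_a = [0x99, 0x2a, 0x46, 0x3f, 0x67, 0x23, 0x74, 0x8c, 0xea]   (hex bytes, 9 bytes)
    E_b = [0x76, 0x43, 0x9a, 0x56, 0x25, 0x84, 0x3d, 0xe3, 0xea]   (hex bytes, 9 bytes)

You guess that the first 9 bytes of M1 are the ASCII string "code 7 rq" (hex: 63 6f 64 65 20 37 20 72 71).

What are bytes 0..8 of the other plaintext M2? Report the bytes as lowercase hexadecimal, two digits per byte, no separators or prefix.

First, E_a ⊕ E_b = (M1 ⊕ K) ⊕ (M2 ⊕ K) = M1 ⊕ M2, so the key drops out. Then M2 = (M1 ⊕ M2) ⊕ M1 over the first 9 bytes.
byte 0: (99 ^ 76) ^ 63 = ef ^ 63 = 8c
byte 1: (2a ^ 43) ^ 6f = 69 ^ 6f = 06
byte 2: (46 ^ 9a) ^ 64 = dc ^ 64 = b8
byte 3: (3f ^ 56) ^ 65 = 69 ^ 65 = 0c
byte 4: (67 ^ 25) ^ 20 = 42 ^ 20 = 62
byte 5: (23 ^ 84) ^ 37 = a7 ^ 37 = 90
byte 6: (74 ^ 3d) ^ 20 = 49 ^ 20 = 69
byte 7: (8c ^ e3) ^ 72 = 6f ^ 72 = 1d
byte 8: (ea ^ ea) ^ 71 = 00 ^ 71 = 71

8c06b80c6290691d71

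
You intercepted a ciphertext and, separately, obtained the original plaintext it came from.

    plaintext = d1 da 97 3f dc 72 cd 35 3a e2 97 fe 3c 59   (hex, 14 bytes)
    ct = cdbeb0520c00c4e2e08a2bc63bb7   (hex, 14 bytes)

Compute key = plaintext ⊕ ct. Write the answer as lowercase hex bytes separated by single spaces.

Since ct = plaintext ⊕ key, XORing both sides with plaintext gives key = plaintext ⊕ ct.
209 xor 205 =  28
218 xor 190 = 100
151 xor 176 =  39
 63 xor  82 = 109
220 xor  12 = 208
114 xor   0 = 114
205 xor 196 =   9
 53 xor 226 = 215
 58 xor 224 = 218
226 xor 138 = 104
151 xor  43 = 188
254 xor 198 =  56
 60 xor  59 =   7
 89 xor 183 = 238

1c 64 27 6d d0 72 09 d7 da 68 bc 38 07 ee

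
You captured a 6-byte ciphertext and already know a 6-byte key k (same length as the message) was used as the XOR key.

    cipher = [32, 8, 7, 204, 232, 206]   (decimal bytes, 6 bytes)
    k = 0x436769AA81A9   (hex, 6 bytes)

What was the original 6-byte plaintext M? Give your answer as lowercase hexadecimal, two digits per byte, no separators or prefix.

636f6e666967

byte 0: 20 XOR 43 = 63
byte 1: 08 XOR 67 = 6f
byte 2: 07 XOR 69 = 6e
byte 3: cc XOR aa = 66
byte 4: e8 XOR 81 = 69
byte 5: ce XOR a9 = 67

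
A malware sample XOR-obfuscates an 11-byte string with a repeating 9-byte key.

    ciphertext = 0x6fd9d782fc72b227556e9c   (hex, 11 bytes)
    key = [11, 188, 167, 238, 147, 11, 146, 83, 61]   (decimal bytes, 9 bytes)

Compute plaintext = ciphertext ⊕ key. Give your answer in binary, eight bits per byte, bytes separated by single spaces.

01100100 01100101 01110000 01101100 01101111 01111001 00100000 01110100 01101000 01100101 00100000

The 9-byte key repeats, so the effective keystream is 0b bc a7 ee 93 0b 92 53 3d 0b bc.
byte 0: 6f xor 0b = 64
byte 1: d9 xor bc = 65
byte 2: d7 xor a7 = 70
byte 3: 82 xor ee = 6c
byte 4: fc xor 93 = 6f
byte 5: 72 xor 0b = 79
byte 6: b2 xor 92 = 20
byte 7: 27 xor 53 = 74
byte 8: 55 xor 3d = 68
byte 9: 6e xor 0b = 65
byte 10: 9c xor bc = 20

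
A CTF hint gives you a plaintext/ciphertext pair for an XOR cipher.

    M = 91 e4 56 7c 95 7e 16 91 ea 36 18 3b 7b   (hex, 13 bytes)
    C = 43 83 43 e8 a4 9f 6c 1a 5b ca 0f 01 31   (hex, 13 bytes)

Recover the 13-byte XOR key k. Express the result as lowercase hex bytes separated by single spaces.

d2 67 15 94 31 e1 7a 8b b1 fc 17 3a 4a

Since C = M ⊕ k, XORing both sides with M gives k = M ⊕ C.
10010001 XOR 01000011 = 11010010
11100100 XOR 10000011 = 01100111
01010110 XOR 01000011 = 00010101
01111100 XOR 11101000 = 10010100
10010101 XOR 10100100 = 00110001
01111110 XOR 10011111 = 11100001
00010110 XOR 01101100 = 01111010
10010001 XOR 00011010 = 10001011
11101010 XOR 01011011 = 10110001
00110110 XOR 11001010 = 11111100
00011000 XOR 00001111 = 00010111
00111011 XOR 00000001 = 00111010
01111011 XOR 00110001 = 01001010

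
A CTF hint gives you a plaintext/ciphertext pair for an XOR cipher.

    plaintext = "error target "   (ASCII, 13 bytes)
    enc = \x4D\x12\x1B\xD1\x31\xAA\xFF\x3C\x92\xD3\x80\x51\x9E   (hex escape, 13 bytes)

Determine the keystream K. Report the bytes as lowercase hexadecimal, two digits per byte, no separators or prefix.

286069be438a8b5de0b4e525be

Since enc = plaintext ⊕ K, XORing both sides with plaintext gives K = plaintext ⊕ enc.
byte 0: 101 ^  77 =  40
byte 1: 114 ^  18 =  96
byte 2: 114 ^  27 = 105
byte 3: 111 ^ 209 = 190
byte 4: 114 ^  49 =  67
byte 5:  32 ^ 170 = 138
byte 6: 116 ^ 255 = 139
byte 7:  97 ^  60 =  93
byte 8: 114 ^ 146 = 224
byte 9: 103 ^ 211 = 180
byte 10: 101 ^ 128 = 229
byte 11: 116 ^  81 =  37
byte 12:  32 ^ 158 = 190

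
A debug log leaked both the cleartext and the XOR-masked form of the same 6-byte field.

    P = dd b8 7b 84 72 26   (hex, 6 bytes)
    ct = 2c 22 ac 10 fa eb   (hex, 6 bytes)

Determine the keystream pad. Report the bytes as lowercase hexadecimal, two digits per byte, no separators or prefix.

Since ct = P ⊕ pad, XORing both sides with P gives pad = P ⊕ ct.
11011101 XOR 00101100 = 11110001
10111000 XOR 00100010 = 10011010
01111011 XOR 10101100 = 11010111
10000100 XOR 00010000 = 10010100
01110010 XOR 11111010 = 10001000
00100110 XOR 11101011 = 11001101

f19ad79488cd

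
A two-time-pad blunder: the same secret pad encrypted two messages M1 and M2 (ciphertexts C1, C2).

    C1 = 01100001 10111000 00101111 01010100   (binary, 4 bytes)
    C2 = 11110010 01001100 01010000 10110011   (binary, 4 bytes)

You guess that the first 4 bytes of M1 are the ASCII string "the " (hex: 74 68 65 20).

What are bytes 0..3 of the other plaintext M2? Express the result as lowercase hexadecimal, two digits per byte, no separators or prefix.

First, C1 ⊕ C2 = (M1 ⊕ K) ⊕ (M2 ⊕ K) = M1 ⊕ M2, so the key drops out. Then M2 = (M1 ⊕ M2) ⊕ M1 over the first 4 bytes.
byte 0: (61 xor f2) xor 74 = 93 xor 74 = e7
byte 1: (b8 xor 4c) xor 68 = f4 xor 68 = 9c
byte 2: (2f xor 50) xor 65 = 7f xor 65 = 1a
byte 3: (54 xor b3) xor 20 = e7 xor 20 = c7

e79c1ac7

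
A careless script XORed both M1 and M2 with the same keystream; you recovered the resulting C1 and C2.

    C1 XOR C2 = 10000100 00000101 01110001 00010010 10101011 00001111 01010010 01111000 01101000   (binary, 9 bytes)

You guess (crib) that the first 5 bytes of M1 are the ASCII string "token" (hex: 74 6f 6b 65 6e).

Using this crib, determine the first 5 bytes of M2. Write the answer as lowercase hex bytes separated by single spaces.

Since C1 ⊕ C2 = M1 ⊕ M2, XORing with the guessed M1 bytes yields the corresponding M2 bytes: M2 = (C1 ⊕ C2) ⊕ M1.
132 ⊕ 116 = 240
  5 ⊕ 111 = 106
113 ⊕ 107 =  26
 18 ⊕ 101 = 119
171 ⊕ 110 = 197

f0 6a 1a 77 c5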